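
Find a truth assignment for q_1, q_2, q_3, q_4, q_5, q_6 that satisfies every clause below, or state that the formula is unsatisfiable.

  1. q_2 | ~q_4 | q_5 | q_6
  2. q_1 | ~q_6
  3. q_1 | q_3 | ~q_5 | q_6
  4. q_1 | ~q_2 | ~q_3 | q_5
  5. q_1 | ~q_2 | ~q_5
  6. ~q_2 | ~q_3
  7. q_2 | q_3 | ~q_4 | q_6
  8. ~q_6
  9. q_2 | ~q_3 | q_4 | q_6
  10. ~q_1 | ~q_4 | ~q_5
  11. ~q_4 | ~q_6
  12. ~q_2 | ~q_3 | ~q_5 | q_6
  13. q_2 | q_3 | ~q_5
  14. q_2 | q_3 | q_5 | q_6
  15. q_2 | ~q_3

q_1 = False, q_2 = True, q_3 = False, q_4 = False, q_5 = False, q_6 = False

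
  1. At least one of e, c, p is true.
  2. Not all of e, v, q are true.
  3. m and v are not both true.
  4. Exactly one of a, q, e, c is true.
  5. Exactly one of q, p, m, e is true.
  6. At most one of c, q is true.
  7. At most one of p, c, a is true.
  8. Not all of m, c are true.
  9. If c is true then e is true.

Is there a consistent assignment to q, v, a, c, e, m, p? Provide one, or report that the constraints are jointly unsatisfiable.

q = False, v = True, a = False, c = False, e = True, m = False, p = False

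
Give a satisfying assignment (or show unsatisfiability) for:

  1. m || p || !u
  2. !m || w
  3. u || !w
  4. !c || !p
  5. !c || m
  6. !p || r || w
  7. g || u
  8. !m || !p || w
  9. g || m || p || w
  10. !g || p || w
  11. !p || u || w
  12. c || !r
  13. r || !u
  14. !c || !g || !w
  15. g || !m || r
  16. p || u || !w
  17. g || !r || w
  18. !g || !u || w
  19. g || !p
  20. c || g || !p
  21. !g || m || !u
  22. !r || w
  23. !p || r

Set r = True.
  then (c || !r) forces c = True.
  then (!r || w) forces w = True.
  then (u || !w) forces u = True.
  then (!c || !p) forces p = False.
  then (!c || m) forces m = True.
  then (!c || !g || !w) forces g = False.
All clauses satisfied.

r=T; g=F; m=T; c=T; w=T; u=T; p=F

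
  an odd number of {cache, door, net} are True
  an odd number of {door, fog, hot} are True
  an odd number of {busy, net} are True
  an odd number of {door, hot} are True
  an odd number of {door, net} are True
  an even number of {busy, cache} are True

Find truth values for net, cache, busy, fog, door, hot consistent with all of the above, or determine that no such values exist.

net=T, cache=F, busy=F, fog=F, door=F, hot=T

{cache, door, net}: 1 true → odd ✓
{door, fog, hot}: 1 true → odd ✓
{busy, net}: 1 true → odd ✓
{door, hot}: 1 true → odd ✓
{door, net}: 1 true → odd ✓
{busy, cache}: 0 true → even ✓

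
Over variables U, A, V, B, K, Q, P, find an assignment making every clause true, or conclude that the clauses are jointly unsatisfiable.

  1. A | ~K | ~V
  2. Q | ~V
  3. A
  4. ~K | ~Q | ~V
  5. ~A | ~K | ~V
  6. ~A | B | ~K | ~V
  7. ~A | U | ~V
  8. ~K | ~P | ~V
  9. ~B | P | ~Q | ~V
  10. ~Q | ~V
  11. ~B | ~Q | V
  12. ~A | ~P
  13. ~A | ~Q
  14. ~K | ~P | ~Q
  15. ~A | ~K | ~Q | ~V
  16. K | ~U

U=F; A=T; V=F; B=F; K=F; Q=F; P=F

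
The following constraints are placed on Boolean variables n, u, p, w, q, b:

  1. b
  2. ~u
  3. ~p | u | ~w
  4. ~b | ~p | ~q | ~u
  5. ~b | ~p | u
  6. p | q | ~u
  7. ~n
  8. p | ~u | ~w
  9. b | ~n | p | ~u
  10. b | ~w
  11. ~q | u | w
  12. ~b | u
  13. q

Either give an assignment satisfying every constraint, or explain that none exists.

Case u = True:
  Clause (~u) is falsified — contradiction.
Case u = False:
  (b) forces b = True.
  Clause (~b | u) is falsified — contradiction.
Both cases fail, so the formula is unsatisfiable.

No satisfying assignment exists.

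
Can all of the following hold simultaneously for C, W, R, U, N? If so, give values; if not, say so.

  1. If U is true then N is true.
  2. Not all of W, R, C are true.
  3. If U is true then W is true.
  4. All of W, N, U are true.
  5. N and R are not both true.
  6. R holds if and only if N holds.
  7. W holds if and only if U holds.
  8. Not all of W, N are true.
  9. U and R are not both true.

Case W = True:
  (4) forces N = True.
  Constraint (8) is violated (W=T, N=T) — contradiction.
Case W = False:
  Constraint (4) is violated (W=F) — contradiction.
Both cases fail — unsatisfiable.

UNSATISFIABLE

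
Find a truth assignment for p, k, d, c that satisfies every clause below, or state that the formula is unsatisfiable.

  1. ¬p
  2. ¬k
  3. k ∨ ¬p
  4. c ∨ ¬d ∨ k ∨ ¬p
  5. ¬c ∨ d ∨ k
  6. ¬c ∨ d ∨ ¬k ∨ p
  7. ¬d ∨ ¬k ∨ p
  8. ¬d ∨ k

p = False, k = False, d = False, c = False

Unit clause (¬p) forces p = False.
Unit clause (¬k) forces k = False.
In (¬d ∨ k) only ¬d is left, so d = False.
In (¬c ∨ d ∨ k) only ¬c is left, so c = False.
All clauses satisfied.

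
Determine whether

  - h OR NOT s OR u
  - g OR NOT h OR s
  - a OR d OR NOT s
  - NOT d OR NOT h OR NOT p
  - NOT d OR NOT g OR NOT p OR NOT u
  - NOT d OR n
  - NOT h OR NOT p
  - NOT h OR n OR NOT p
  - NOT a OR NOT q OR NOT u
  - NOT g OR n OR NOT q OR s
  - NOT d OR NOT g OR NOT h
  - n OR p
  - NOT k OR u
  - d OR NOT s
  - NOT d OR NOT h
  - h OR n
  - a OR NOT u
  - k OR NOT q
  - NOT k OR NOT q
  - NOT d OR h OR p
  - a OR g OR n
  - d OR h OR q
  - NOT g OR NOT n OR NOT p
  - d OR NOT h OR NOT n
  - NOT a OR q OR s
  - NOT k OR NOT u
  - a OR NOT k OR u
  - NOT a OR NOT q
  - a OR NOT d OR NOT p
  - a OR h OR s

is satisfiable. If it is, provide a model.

Set a = True.
  then (NOT a OR NOT q) forces q = False.
  then (NOT a OR q OR s) forces s = True.
  then (d OR NOT s) forces d = True.
  then (NOT d OR NOT h) forces h = False.
  then (h OR n) forces n = True.
  then (NOT d OR h OR p) forces p = True.
  then (NOT g OR NOT n OR NOT p) forces g = False.
  then (h OR NOT s OR u) forces u = True.
  then (NOT k OR NOT u) forces k = False.
All clauses satisfied.

a = True, g = False, k = False, d = True, u = True, n = True, s = True, p = True, h = False, q = False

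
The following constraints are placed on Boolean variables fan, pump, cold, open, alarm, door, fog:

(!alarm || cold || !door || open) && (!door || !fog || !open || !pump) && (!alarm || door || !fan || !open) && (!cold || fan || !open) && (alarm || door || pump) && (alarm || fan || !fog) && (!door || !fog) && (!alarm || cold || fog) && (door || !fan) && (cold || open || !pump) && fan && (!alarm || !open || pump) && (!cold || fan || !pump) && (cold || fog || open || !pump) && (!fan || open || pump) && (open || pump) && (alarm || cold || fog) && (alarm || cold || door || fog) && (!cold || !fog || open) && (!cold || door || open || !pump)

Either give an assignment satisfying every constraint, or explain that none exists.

Unit clause (fan) forces fan = True.
In (door || !fan) only door is left, so door = True.
In (!door || !fog) only !fog is left, so fog = False.
Set pump = True.
Try cold = False:
  (!alarm || cold || fog) forces alarm = False.
  clause (alarm || cold || fog) is falsified — backtrack.
So cold = True.
Set open = True.
Set alarm = True.
All clauses satisfied.

fan: True, pump: True, cold: True, open: True, alarm: True, door: True, fog: False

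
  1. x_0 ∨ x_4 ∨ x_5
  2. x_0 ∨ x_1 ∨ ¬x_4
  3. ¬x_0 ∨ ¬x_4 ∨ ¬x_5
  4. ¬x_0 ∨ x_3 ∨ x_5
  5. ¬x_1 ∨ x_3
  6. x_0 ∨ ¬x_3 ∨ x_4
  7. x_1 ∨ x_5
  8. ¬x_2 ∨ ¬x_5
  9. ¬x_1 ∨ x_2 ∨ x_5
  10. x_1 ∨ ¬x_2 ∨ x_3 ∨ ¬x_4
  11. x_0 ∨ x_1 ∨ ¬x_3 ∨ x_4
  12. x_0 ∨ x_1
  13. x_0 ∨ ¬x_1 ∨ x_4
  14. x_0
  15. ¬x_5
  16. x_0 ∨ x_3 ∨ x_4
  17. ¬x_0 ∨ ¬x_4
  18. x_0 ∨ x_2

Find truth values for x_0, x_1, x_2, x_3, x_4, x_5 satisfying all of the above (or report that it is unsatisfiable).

Unit clause (x_0) forces x_0 = True.
Unit clause (¬x_5) forces x_5 = False.
In (¬x_0 ∨ ¬x_4) only ¬x_4 is left, so x_4 = False.
In (¬x_0 ∨ x_3 ∨ x_5) only x_3 is left, so x_3 = True.
In (x_1 ∨ x_5) only x_1 is left, so x_1 = True.
In (¬x_1 ∨ x_2 ∨ x_5) only x_2 is left, so x_2 = True.
All clauses satisfied.

x_0 = True, x_1 = True, x_2 = True, x_3 = True, x_4 = False, x_5 = False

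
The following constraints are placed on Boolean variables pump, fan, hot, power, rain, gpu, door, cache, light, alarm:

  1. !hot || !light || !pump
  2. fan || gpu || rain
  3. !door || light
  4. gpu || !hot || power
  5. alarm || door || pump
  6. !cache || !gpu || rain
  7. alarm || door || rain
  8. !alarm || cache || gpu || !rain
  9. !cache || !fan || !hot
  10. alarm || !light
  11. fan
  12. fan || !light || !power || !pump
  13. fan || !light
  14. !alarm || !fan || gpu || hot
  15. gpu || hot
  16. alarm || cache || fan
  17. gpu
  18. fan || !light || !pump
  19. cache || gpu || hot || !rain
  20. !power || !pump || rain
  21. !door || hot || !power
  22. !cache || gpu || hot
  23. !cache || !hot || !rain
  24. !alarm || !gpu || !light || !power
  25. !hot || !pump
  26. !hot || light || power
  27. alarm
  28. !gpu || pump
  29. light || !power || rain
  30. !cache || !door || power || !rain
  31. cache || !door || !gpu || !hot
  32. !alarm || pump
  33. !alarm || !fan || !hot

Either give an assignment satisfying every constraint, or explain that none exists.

Unit clause (fan) forces fan = True.
Unit clause (gpu) forces gpu = True.
Unit clause (alarm) forces alarm = True.
In (!gpu || pump) only pump is left, so pump = True.
In (!alarm || !fan || !hot) only !hot is left, so hot = False.
Set power = False.
Set rain = True.
Set door = False.
Set cache = False.
Set light = True.
All clauses satisfied.

pump = True; fan = True; hot = False; power = False; rain = True; gpu = True; door = False; cache = False; light = True; alarm = True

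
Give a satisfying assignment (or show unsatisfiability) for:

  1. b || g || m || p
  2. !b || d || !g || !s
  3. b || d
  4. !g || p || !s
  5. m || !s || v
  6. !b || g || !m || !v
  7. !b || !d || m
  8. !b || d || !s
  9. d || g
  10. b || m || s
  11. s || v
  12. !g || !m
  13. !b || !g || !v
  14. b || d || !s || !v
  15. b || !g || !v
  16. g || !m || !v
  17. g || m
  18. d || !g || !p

b = False; v = False; s = True; d = True; p = False; m = True; g = False

Set b = False.
  then (b || d) forces d = True.
Try v = True:
  (b || !g || !v) forces g = False.
  (g || !m || !v) forces m = False.
  clause (g || m) is falsified — backtrack.
So v = False.
  then (s || v) forces s = True.
  then (m || !s || v) forces m = True.
  then (!g || !m) forces g = False.
Set p = False.
All clauses satisfied.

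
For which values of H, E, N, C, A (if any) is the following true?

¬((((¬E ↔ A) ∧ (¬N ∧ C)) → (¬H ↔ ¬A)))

H = False, E = False, N = False, C = True, A = True

  ¬((((¬E ↔ A) ∧ (¬N ∧ C)) → (¬H ↔ ¬A))) = True
    ((¬E ↔ A) ∧ (¬N ∧ C)) → (¬H ↔ ¬A) = False
      (¬E ↔ A) ∧ (¬N ∧ C) = True
        ¬E ↔ A = True
          ¬E = True
        ¬N ∧ C = True
          ¬N = True
      ¬H ↔ ¬A = False
        ¬H = True
        ¬A = False
The formula evaluates to True.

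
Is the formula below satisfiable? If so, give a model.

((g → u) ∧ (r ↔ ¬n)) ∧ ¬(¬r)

u: True, r: True, g: True, n: False

  (g → u) ∧ (r ↔ ¬n) = True
    g → u = True
    r ↔ ¬n = True
      ¬n = True
  ¬(¬r) = True
    ¬r = False
Both conjuncts True, so the formula holds.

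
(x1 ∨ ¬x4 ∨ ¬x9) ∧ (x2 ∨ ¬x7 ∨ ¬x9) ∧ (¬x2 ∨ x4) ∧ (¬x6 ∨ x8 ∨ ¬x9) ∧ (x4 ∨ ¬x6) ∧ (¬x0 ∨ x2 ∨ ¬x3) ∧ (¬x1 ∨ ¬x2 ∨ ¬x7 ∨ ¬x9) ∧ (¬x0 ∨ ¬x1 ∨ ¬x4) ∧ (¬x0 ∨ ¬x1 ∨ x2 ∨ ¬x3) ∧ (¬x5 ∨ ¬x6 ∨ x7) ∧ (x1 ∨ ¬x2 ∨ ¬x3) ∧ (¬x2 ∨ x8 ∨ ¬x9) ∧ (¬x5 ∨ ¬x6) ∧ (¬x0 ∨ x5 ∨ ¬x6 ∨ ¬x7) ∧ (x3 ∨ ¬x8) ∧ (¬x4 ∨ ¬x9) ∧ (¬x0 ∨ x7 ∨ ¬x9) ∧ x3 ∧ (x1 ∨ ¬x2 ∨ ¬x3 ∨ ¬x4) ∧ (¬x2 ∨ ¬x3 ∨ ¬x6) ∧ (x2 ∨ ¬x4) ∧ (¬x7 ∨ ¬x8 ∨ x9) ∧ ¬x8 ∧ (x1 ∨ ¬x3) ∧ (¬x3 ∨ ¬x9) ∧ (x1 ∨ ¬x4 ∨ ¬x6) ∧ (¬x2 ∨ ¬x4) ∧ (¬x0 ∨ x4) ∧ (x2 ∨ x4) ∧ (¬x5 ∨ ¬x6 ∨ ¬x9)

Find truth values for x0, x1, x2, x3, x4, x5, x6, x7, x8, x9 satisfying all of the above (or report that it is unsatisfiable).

Unsatisfiable — no assignment works.

Case x2 = True:
  (¬x2 ∨ x4) forces x4 = True.
  Clause (¬x2 ∨ ¬x4) is falsified — contradiction.
Case x2 = False:
  (x3) forces x3 = True.
  (¬x0 ∨ x2 ∨ ¬x3) forces x0 = False.
  (x2 ∨ ¬x4) forces x4 = False.
  Clause (x2 ∨ x4) is falsified — contradiction.
Both cases fail, so the formula is unsatisfiable.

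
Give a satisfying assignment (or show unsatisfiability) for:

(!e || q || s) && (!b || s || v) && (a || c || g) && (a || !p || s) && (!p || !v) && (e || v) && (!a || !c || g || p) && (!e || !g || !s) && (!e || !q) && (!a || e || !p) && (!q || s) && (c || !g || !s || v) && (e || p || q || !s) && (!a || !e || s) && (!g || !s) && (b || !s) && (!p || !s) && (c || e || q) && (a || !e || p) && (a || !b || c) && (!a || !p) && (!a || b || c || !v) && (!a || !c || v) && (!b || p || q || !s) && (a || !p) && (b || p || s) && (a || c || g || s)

v: True, p: False, q: False, e: False, a: False, c: True, b: True, g: True, s: False

Set v = True.
  then (!p || !v) forces p = False.
Set q = False.
Set e = False.
  then (e || p || q || !s) forces s = False.
  then (c || e || q) forces c = True.
  then (b || p || s) forces b = True.
Set a = False.
Set g = True.
All clauses satisfied.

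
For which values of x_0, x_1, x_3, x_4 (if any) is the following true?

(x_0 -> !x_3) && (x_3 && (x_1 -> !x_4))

x_0=F, x_1=F, x_3=T, x_4=F

  x_0 -> !x_3 = True
    !x_3 = False
  x_3 && (x_1 -> !x_4) = True
    x_1 -> !x_4 = True
      !x_4 = True
Both conjuncts True, so the formula holds.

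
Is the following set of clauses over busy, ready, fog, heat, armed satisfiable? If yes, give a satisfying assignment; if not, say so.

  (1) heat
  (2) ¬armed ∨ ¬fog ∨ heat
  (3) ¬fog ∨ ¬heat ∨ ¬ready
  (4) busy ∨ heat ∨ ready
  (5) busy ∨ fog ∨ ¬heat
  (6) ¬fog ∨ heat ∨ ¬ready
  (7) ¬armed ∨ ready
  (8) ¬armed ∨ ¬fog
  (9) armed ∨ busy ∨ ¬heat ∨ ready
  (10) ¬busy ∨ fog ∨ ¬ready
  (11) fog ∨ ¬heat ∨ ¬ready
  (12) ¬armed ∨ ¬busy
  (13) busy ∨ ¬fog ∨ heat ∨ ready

Unit clause (heat) forces heat = True.
Try busy = False:
  (busy ∨ fog ∨ ¬heat) forces fog = True.
  (¬fog ∨ ¬heat ∨ ¬ready) forces ready = False.
  (¬armed ∨ ready) forces armed = False.
  clause (armed ∨ busy ∨ ¬heat ∨ ready) is falsified — backtrack.
So busy = True.
  then (¬armed ∨ ¬busy) forces armed = False.
Try ready = True:
  (¬fog ∨ ¬heat ∨ ¬ready) forces fog = False.
  clause (¬busy ∨ fog ∨ ¬ready) is falsified — backtrack.
So ready = False.
Set fog = False.
All clauses satisfied.

busy=T; ready=F; fog=F; heat=T; armed=F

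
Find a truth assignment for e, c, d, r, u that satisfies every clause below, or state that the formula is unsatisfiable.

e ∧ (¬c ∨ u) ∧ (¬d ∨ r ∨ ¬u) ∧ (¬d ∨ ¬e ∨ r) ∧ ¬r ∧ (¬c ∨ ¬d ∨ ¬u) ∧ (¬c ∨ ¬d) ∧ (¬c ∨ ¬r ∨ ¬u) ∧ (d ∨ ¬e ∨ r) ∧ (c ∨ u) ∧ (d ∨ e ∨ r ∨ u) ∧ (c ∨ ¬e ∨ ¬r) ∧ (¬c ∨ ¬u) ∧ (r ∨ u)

No satisfying assignment exists.

Case e = True:
  (¬r) forces r = False.
  (¬d ∨ ¬e ∨ r) forces d = False.
  Clause (d ∨ ¬e ∨ r) is falsified — contradiction.
Case e = False:
  Clause (e) is falsified — contradiction.
Both cases fail, so the formula is unsatisfiable.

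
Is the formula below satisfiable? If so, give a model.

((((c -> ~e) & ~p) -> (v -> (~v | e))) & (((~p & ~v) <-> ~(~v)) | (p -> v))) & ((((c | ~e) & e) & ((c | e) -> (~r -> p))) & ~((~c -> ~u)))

Unsatisfiable

Case e = True: the formula simplifies to (((~p & ~v) <-> ~(~v)) | (p -> v)) & ((c & (~r -> p)) & ~((~c -> ~u))).
  c = True: the conjunct ~((~c -> ~u)) becomes ~((False -> ~u)) = False.
  c = False: the conjunct c is False.
Case e = False: the conjunct e is False.
Both cases fail — unsatisfiable.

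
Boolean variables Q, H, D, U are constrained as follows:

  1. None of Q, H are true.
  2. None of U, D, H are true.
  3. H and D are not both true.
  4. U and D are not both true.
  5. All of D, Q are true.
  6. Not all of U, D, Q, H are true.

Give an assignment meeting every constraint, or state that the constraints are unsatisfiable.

No satisfying assignment exists.

Case Q = True:
  Constraint (1) is violated (Q=T) — contradiction.
Case Q = False:
  Constraint (5) is violated (Q=F) — contradiction.
Both cases fail — unsatisfiable.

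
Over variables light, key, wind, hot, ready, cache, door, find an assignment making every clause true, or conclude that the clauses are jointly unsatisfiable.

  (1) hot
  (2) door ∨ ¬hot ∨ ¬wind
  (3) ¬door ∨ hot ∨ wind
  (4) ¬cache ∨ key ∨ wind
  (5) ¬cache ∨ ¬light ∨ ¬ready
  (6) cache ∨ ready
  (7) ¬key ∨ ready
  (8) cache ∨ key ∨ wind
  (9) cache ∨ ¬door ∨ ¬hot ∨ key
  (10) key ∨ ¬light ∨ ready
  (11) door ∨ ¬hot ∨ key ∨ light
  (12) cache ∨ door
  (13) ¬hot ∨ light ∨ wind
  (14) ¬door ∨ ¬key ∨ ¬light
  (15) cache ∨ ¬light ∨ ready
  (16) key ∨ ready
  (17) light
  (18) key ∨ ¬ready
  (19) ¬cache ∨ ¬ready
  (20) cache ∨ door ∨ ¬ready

Unsatisfiable — no assignment works.

Case key = True:
  (hot) forces hot = True.
  (¬key ∨ ready) forces ready = True.
  (light) forces light = True.
  (¬cache ∨ ¬light ∨ ¬ready) forces cache = False.
  (cache ∨ door) forces door = True.
  Clause (¬door ∨ ¬key ∨ ¬light) is falsified — contradiction.
Case key = False:
  (hot) forces hot = True.
  (key ∨ ready) forces ready = True.
  Clause (key ∨ ¬ready) is falsified — contradiction.
Both cases fail, so the formula is unsatisfiable.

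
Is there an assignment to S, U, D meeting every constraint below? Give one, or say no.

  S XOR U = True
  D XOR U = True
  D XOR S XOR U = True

S=F, U=T, D=F

S XOR U = F XOR T = True ✓
D XOR U = F XOR T = True ✓
D XOR S XOR U = F XOR F XOR T = True ✓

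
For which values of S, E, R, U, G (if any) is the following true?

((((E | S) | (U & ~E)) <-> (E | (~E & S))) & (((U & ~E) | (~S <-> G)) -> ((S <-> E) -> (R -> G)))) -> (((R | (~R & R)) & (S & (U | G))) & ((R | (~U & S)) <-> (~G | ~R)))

S = False, E = False, R = False, U = True, G = False

  ((((E | S) | (U & ~E)) <-> (E | (~E & S))) & (((U & ~E) | (~S <-> G)) -> ((S <-> E) -> (R -> G)))) -> (((R | (~R & R)) & (S & (U | G))) & ((R | (~U & S)) <-> (~G | ~R))) = True
    (((E | S) | (U & ~E)) <-> (E | (~E & S))) & (((U & ~E) | (~S <-> G)) -> ((S <-> E) -> (R -> G))) = False
      ((E | S) | (U & ~E)) <-> (E | (~E & S)) = False
        (E | S) | (U & ~E) = True
          E | S = False
          U & ~E = True
            ~E = True
        E | (~E & S) = False
          ~E & S = False
            ~E = True
      ((U & ~E) | (~S <-> G)) -> ((S <-> E) -> (R -> G)) = True
        (U & ~E) | (~S <-> G) = True
          U & ~E = True
            ~E = True
          ~S <-> G = False
            ~S = True
        (S <-> E) -> (R -> G) = True
          S <-> E = True
          R -> G = True
    ((R | (~R & R)) & (S & (U | G))) & ((R | (~U & S)) <-> (~G | ~R)) = False
      (R | (~R & R)) & (S & (U | G)) = False
        R | (~R & R) = False
          ~R & R = False
            ~R = True
        S & (U | G) = False
          U | G = True
      (R | (~U & S)) <-> (~G | ~R) = False
        R | (~U & S) = False
          ~U & S = False
            ~U = False
        ~G | ~R = True
          ~G = True
          ~R = True
The formula evaluates to True.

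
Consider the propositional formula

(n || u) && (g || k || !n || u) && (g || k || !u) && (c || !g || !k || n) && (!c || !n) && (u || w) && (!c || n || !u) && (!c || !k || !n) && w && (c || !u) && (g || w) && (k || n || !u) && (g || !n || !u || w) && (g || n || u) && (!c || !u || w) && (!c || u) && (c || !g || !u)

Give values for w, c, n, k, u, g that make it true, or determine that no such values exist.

w: True, c: False, n: True, k: True, u: False, g: False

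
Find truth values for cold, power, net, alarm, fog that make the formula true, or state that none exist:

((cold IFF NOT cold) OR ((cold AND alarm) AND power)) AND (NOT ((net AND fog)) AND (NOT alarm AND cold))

The formula is unsatisfiable.

Case cold = True: the formula simplifies to (alarm AND power) AND (NOT ((net AND fog)) AND NOT alarm).
  alarm = True: the conjunct NOT alarm is False.
  alarm = False: the conjunct alarm is False.
Case cold = False: the conjunct (cold IFF NOT cold) OR ((cold AND alarm) AND power) becomes (False IFF True) OR (False AND power) = False.
Both cases fail — unsatisfiable.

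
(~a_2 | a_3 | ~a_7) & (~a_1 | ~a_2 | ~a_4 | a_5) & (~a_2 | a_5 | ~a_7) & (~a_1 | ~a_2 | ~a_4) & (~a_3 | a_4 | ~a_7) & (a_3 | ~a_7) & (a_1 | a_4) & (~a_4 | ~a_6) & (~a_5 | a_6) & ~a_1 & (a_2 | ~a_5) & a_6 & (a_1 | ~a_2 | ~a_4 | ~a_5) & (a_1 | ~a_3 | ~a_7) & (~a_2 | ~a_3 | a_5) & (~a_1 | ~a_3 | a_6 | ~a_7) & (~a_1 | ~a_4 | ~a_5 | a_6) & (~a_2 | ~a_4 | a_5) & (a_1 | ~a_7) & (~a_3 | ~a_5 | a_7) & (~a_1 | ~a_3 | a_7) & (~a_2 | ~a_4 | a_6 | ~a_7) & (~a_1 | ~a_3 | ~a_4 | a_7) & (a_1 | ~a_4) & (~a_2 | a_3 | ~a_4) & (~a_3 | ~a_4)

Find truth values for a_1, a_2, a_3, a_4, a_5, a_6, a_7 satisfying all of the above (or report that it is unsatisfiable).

Case a_1 = True:
  Clause (~a_1) is falsified — contradiction.
Case a_1 = False:
  (a_1 | a_4) forces a_4 = True.
  Clause (a_1 | ~a_4) is falsified — contradiction.
Both cases fail, so the formula is unsatisfiable.

The formula is unsatisfiable.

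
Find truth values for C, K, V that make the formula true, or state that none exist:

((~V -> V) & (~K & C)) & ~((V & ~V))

C: True, K: False, V: True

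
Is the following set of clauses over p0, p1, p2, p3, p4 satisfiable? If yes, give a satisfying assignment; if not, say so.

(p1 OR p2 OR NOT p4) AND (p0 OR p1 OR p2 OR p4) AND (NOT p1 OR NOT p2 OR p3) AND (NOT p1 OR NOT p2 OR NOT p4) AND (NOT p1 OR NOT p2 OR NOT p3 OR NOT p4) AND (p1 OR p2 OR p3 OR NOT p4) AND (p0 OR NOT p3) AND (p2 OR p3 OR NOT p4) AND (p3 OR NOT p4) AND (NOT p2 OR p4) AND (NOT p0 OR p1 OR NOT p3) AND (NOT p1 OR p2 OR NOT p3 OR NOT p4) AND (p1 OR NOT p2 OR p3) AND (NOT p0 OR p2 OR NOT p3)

Set p0 = True.
Set p1 = False.
  then (NOT p0 OR p1 OR NOT p3) forces p3 = False.
  then (p1 OR NOT p2 OR p3) forces p2 = False.
  then (p1 OR p2 OR NOT p4) forces p4 = False.
All clauses satisfied.

p0=T, p1=F, p2=F, p3=F, p4=F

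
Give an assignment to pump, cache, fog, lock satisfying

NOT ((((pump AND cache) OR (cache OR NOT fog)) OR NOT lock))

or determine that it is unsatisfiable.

pump=T, cache=F, fog=T, lock=T

  NOT ((((pump AND cache) OR (cache OR NOT fog)) OR NOT lock)) = True
    ((pump AND cache) OR (cache OR NOT fog)) OR NOT lock = False
      (pump AND cache) OR (cache OR NOT fog) = False
        pump AND cache = False
        cache OR NOT fog = False
          NOT fog = False
      NOT lock = False
The formula evaluates to True.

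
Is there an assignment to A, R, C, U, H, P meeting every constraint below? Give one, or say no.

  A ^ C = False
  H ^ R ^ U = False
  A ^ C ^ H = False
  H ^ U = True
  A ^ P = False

A = True, R = True, C = True, U = True, H = False, P = True

A ^ C = T ^ T = False ✓
H ^ R ^ U = F ^ T ^ T = False ✓
A ^ C ^ H = T ^ T ^ F = False ✓
H ^ U = F ^ T = True ✓
A ^ P = T ^ T = False ✓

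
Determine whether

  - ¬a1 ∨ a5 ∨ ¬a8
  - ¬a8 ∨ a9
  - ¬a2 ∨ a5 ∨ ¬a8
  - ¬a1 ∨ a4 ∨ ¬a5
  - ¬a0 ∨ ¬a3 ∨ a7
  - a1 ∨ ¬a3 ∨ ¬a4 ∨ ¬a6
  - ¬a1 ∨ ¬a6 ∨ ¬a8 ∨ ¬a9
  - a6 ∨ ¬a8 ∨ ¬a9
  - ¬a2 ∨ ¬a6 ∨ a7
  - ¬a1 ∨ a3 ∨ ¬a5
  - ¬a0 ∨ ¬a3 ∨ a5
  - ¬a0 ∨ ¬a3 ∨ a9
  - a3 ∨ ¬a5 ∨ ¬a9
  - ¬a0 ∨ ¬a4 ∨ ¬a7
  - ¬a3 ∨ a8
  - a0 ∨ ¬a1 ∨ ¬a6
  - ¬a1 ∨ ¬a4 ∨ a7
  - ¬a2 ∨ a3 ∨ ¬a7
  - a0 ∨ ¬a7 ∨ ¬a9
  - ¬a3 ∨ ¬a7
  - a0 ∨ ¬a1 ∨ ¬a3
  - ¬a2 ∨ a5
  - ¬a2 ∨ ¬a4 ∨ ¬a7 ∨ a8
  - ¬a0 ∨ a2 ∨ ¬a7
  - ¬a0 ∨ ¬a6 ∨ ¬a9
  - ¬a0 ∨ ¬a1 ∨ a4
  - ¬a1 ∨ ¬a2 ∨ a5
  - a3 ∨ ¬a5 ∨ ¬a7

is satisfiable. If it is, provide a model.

a0 = False, a1 = False, a2 = False, a3 = False, a4 = False, a5 = False, a6 = True, a7 = False, a8 = False, a9 = False

Set a0 = False.
Set a1 = False.
Set a2 = False.
Set a3 = False.
Set a4 = False.
Set a5 = False.
Set a6 = True.
Set a7 = False.
Set a8 = False.
Set a9 = False.
All clauses satisfied.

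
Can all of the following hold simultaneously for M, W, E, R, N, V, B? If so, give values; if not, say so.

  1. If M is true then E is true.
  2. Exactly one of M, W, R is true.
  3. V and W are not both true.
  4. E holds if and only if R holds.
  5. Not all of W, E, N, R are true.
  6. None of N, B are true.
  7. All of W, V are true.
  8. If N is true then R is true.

Case V = True:
  (3) with V=T forces W = False.
  Constraint (7) is violated (W=F) — contradiction.
Case V = False:
  Constraint (7) is violated (V=F) — contradiction.
Both cases fail — unsatisfiable.

No satisfying assignment exists.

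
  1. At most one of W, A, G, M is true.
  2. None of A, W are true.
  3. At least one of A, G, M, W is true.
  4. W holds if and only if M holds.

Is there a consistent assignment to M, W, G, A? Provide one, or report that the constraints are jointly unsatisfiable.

M = False, W = False, G = True, A = False

  (1) {W, A, G, M}: 1 true — at most one ✓
  (2) {A, W}: 0 true — none ✓
  (3) {A, G, M, W}: 1 true — at least one ✓
  (4) W=F, M=F — same ✓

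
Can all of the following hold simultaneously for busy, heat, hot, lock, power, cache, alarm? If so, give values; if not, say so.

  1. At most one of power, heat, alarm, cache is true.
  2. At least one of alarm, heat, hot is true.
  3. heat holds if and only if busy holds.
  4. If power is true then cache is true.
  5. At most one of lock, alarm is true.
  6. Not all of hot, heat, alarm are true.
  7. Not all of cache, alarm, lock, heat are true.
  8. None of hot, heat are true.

busy=F, heat=F, hot=F, lock=F, power=F, cache=F, alarm=T

  (1) {power, heat, alarm, cache}: 1 true — at most one ✓
  (2) {alarm, heat, hot}: 1 true — at least one ✓
  (3) heat=F, busy=F — same ✓
  (4) power=F ⇒ cache: vacuous ✓
  (5) {lock, alarm}: 1 true — at most one ✓
  (6) {hot, heat, alarm}: 1/3 true — not all ✓
  (7) {cache, alarm, lock, heat}: 1/4 true — not all ✓
  (8) {hot, heat}: 0 true — none ✓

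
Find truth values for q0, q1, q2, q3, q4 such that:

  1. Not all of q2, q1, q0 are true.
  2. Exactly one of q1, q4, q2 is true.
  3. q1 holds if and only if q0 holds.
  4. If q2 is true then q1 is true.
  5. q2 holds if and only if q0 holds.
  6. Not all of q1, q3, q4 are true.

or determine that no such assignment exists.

q0: False; q1: False; q2: False; q3: False; q4: True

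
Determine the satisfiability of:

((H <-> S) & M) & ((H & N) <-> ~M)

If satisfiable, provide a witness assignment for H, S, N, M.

H = True, S = True, N = False, M = True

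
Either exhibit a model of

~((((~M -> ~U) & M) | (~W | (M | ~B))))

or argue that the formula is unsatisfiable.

B=T, U=T, M=F, W=T

  ~((((~M -> ~U) & M) | (~W | (M | ~B)))) = True
    ((~M -> ~U) & M) | (~W | (M | ~B)) = False
      (~M -> ~U) & M = False
        ~M -> ~U = False
          ~M = True
          ~U = False
      ~W | (M | ~B) = False
        ~W = False
        M | ~B = False
          ~B = False
The formula evaluates to True.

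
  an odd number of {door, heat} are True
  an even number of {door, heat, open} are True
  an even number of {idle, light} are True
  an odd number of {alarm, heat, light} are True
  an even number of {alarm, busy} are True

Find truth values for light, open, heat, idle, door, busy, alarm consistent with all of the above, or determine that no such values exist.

light: True, open: True, heat: False, idle: True, door: True, busy: False, alarm: False

{door, heat}: 1 true → odd ✓
{door, heat, open}: 2 true → even ✓
{idle, light}: 2 true → even ✓
{alarm, heat, light}: 1 true → odd ✓
{alarm, busy}: 0 true → even ✓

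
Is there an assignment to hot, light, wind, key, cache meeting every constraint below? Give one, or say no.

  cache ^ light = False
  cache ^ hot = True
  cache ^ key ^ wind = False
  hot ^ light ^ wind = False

hot = False, light = True, wind = True, key = False, cache = True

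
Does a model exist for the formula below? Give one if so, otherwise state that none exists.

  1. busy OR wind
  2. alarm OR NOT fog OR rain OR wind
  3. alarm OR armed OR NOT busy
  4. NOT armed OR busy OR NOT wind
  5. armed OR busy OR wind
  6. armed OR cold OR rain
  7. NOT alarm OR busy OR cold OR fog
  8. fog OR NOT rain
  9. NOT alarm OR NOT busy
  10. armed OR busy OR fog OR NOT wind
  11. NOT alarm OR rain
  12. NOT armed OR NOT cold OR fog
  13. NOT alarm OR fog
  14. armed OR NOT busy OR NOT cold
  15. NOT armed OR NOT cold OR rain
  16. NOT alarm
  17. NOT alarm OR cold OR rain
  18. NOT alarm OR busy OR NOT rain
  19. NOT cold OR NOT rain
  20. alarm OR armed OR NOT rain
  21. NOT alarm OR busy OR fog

cold = True; busy = False; alarm = False; fog = True; rain = False; wind = True; armed = False

Unit clause (NOT alarm) forces alarm = False.
Set cold = True.
  then (NOT cold OR NOT rain) forces rain = False.
  then (NOT armed OR NOT cold OR rain) forces armed = False.
  then (alarm OR armed OR NOT busy) forces busy = False.
  then (armed OR busy OR wind) forces wind = True.
  then (armed OR busy OR fog OR NOT wind) forces fog = True.
All clauses satisfied.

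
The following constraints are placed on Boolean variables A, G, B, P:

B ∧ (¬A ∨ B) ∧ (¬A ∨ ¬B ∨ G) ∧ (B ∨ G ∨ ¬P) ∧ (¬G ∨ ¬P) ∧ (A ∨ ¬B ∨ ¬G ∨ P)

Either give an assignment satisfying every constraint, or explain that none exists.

Unit clause (B) forces B = True.
Set A = False.
Try G = True:
  (¬G ∨ ¬P) forces P = False.
  clause (A ∨ ¬B ∨ ¬G ∨ P) is falsified — backtrack.
So G = False.
Set P = True.
All clauses satisfied.

A = False, G = False, B = True, P = True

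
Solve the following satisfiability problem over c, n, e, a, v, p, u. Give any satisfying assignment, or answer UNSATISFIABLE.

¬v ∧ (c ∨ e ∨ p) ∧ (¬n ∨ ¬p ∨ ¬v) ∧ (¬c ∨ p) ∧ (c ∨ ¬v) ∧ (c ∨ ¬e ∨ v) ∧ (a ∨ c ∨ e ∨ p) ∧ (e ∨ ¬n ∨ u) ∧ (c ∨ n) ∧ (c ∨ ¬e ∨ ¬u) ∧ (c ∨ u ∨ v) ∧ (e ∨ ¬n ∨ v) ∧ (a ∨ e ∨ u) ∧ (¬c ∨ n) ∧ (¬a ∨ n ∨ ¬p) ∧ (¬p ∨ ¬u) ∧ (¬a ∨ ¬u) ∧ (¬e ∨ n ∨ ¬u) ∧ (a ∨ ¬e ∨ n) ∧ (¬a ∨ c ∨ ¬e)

c = True, n = True, e = True, a = True, v = False, p = True, u = False

Unit clause (¬v) forces v = False.
Try c = False:
  (c ∨ ¬e ∨ v) forces e = False.
  (c ∨ e ∨ p) forces p = True.
  (c ∨ n) forces n = True.
  clause (e ∨ ¬n ∨ v) is falsified — backtrack.
So c = True.
  then (¬c ∨ p) forces p = True.
  then (¬c ∨ n) forces n = True.
  then (¬p ∨ ¬u) forces u = False.
  then (e ∨ ¬n ∨ u) forces e = True.
Set a = True.
All clauses satisfied.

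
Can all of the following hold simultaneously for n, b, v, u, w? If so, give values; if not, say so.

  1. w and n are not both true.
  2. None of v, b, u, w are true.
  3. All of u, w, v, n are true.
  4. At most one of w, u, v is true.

Unsatisfiable — no assignment works.

Case v = True:
  Constraint (2) is violated (v=T) — contradiction.
Case v = False:
  Constraint (3) is violated (v=F) — contradiction.
Both cases fail — unsatisfiable.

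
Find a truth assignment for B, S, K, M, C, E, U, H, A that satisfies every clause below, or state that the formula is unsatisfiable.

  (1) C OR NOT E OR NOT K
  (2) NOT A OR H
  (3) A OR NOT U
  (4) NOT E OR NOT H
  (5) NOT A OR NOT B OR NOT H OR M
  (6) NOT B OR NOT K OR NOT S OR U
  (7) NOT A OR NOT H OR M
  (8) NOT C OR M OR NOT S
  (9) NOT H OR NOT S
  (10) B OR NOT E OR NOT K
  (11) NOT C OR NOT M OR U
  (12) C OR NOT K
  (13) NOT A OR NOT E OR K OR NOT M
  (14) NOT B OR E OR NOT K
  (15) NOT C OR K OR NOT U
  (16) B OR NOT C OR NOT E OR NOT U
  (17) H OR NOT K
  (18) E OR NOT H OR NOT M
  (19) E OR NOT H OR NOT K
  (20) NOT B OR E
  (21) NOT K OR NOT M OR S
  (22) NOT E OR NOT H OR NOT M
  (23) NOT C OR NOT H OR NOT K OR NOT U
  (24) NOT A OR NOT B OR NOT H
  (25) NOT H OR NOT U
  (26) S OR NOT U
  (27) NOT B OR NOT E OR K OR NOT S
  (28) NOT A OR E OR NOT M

B: False; S: False; K: False; M: False; C: True; E: False; U: False; H: True; A: False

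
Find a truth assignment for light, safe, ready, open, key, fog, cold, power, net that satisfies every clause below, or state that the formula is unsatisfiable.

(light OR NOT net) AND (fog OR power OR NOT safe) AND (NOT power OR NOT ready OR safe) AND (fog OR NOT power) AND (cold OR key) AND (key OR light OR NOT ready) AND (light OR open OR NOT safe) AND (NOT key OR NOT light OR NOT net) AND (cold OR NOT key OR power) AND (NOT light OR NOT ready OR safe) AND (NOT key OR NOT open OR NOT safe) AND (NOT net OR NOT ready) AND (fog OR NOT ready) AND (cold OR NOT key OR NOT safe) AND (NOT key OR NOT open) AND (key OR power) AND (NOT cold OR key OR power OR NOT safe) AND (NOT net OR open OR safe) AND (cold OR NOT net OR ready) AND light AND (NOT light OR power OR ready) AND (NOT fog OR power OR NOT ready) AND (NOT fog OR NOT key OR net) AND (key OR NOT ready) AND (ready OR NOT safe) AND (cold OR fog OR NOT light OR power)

Unit clause (light) forces light = True.
Set safe = False.
  then (NOT light OR NOT ready OR safe) forces ready = False.
  then (NOT light OR power OR ready) forces power = True.
  then (fog OR NOT power) forces fog = True.
Set open = True.
  then (NOT key OR NOT open) forces key = False.
  then (cold OR key) forces cold = True.
Set net = True.
All clauses satisfied.

light = True, safe = False, ready = False, open = True, key = False, fog = True, cold = True, power = True, net = True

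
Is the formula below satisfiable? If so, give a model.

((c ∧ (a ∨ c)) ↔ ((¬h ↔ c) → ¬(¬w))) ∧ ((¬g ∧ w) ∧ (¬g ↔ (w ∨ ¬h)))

w: True, c: True, a: True, g: False, h: True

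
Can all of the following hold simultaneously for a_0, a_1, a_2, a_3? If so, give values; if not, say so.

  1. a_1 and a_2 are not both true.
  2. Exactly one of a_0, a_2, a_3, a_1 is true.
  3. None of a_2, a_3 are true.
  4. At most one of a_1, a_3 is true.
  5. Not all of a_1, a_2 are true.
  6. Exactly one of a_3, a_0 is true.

a_0 = True; a_1 = False; a_2 = False; a_3 = False

  (1) a_1=F, a_2=F — not both ✓
  (2) {a_0, a_2, a_3, a_1}: 1 true — exactly one ✓
  (3) {a_2, a_3}: 0 true — none ✓
  (4) {a_1, a_3}: 0 true — at most one ✓
  (5) {a_1, a_2}: 0/2 true — not all ✓
  (6) {a_3, a_0}: 1 true — exactly one ✓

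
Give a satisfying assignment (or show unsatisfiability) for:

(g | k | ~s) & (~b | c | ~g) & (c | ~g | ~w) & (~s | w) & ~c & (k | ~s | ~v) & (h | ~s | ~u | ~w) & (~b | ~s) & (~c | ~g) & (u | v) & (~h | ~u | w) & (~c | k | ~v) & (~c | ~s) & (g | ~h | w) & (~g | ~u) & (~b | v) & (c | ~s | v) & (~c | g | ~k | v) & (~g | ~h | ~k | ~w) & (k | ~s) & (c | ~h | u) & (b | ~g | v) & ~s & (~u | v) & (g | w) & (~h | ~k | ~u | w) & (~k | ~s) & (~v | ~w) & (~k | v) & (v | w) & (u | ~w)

h = False, v = True, k = False, c = False, g = True, s = False, w = False, b = False, u = False

Unit clause (~c) forces c = False.
Unit clause (~s) forces s = False.
Try h = True:
  (c | ~h | u) forces u = True.
  (~h | ~u | w) forces w = True.
  (c | ~g | ~w) forces g = False.
  (~u | v) forces v = True.
  clause (~v | ~w) is falsified — backtrack.
So h = False.
Set v = True.
  then (~v | ~w) forces w = False.
  then (g | w) forces g = True.
  then (~b | c | ~g) forces b = False.
  then (~g | ~u) forces u = False.
Set k = False.
All clauses satisfied.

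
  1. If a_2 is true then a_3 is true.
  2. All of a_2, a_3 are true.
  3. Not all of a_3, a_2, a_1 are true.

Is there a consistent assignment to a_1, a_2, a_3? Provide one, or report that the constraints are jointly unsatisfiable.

a_1=F; a_2=T; a_3=T

  (1) a_2=T ⇒ a_3: T ✓
  (2) {a_2, a_3}: all 2 true ✓
  (3) {a_3, a_2, a_1}: 2/3 true — not all ✓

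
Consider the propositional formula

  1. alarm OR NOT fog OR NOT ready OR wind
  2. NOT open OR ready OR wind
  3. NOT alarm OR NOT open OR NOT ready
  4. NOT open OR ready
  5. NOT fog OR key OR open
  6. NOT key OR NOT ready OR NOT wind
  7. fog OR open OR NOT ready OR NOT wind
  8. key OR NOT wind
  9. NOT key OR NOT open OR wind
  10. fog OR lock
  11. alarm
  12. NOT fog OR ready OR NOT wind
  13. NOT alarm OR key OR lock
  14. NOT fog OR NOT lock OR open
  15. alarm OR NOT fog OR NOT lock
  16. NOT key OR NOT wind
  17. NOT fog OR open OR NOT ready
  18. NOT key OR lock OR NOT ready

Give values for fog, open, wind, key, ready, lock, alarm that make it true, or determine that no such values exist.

fog=F, open=F, wind=F, key=T, ready=T, lock=T, alarm=T

Unit clause (alarm) forces alarm = True.
Set fog = False.
  then (fog OR lock) forces lock = True.
Try open = True:
  (NOT alarm OR NOT open OR NOT ready) forces ready = False.
  clause (NOT open OR ready) is falsified — backtrack.
So open = False.
Set wind = False.
Set key = True.
Set ready = True.
All clauses satisfied.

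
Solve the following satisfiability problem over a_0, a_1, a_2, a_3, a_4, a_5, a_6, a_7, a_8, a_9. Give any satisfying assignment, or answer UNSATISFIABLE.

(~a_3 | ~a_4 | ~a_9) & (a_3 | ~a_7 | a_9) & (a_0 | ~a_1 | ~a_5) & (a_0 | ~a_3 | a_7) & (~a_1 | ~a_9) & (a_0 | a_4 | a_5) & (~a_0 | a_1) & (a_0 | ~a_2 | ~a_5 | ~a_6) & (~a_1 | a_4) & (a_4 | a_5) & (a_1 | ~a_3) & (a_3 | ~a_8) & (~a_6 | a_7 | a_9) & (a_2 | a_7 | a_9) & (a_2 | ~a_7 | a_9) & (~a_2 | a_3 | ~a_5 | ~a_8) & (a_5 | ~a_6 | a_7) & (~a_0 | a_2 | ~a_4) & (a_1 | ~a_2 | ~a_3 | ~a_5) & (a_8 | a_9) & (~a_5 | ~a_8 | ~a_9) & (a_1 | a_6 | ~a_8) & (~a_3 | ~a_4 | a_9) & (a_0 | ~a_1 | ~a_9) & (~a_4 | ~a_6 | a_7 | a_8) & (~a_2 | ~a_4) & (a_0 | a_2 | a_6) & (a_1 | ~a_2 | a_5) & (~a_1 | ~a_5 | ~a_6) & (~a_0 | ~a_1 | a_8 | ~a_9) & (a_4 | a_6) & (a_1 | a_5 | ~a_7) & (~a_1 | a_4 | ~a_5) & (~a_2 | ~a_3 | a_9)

a_0: False, a_1: False, a_2: False, a_3: False, a_4: False, a_5: True, a_6: True, a_7: False, a_8: False, a_9: True

Try a_0 = True:
  (~a_0 | a_1) forces a_1 = True.
  (~a_1 | ~a_9) forces a_9 = False.
  (~a_1 | a_4) forces a_4 = True.
  (~a_0 | a_2 | ~a_4) forces a_2 = True.
  clause (~a_2 | ~a_4) is falsified — backtrack.
So a_0 = False.
Set a_1 = False.
  then (a_1 | ~a_3) forces a_3 = False.
  then (a_3 | ~a_8) forces a_8 = False.
  then (a_8 | a_9) forces a_9 = True.
Set a_2 = False.
  then (a_0 | a_2 | a_6) forces a_6 = True.
Set a_4 = False.
  then (a_0 | a_4 | a_5) forces a_5 = True.
Set a_7 = False.
All clauses satisfied.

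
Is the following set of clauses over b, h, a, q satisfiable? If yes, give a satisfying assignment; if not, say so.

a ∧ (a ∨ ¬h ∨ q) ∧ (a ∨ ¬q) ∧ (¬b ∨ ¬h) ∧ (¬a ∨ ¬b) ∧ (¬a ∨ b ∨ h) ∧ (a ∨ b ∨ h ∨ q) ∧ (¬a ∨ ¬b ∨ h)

b: False, h: True, a: True, q: True

Unit clause (a) forces a = True.
In (¬a ∨ ¬b) only ¬b is left, so b = False.
In (¬a ∨ b ∨ h) only h is left, so h = True.
Set q = True.
All clauses satisfied.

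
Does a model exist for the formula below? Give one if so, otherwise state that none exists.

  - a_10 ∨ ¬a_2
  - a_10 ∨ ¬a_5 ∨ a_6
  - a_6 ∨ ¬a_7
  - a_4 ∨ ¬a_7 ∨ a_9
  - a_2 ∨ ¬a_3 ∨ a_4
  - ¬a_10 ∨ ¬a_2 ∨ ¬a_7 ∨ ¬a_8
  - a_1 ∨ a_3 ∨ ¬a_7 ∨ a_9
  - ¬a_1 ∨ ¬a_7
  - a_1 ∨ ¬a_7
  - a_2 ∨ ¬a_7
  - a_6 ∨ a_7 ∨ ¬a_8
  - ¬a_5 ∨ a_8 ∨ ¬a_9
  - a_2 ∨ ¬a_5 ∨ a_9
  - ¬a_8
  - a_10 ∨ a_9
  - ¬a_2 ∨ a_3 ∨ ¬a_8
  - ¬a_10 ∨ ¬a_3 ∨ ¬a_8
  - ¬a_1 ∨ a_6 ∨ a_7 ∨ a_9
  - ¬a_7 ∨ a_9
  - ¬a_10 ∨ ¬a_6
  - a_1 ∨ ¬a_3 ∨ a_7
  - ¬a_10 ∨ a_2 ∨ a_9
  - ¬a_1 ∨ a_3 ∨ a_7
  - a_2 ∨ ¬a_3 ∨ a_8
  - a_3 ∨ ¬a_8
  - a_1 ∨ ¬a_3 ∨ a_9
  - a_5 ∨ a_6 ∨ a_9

a_1: False; a_2: True; a_3: False; a_4: False; a_5: False; a_6: False; a_7: False; a_8: False; a_9: True; a_10: True

Unit clause (¬a_8) forces a_8 = False.
Set a_1 = False.
  then (a_1 ∨ ¬a_7) forces a_7 = False.
  then (a_1 ∨ ¬a_3 ∨ a_7) forces a_3 = False.
Set a_2 = True.
  then (a_10 ∨ ¬a_2) forces a_10 = True.
  then (¬a_10 ∨ ¬a_6) forces a_6 = False.
Set a_4 = False.
Set a_5 = False.
  then (a_5 ∨ a_6 ∨ a_9) forces a_9 = True.
All clauses satisfied.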